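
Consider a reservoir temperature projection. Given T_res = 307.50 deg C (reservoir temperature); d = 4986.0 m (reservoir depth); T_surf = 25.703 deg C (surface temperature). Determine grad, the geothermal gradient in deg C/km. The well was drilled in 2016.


grad = (T_res - T_surf) / d * 1000
grad = (307.50 - 25.703) / 4986.0 * 1000
grad = 56.518 deg C/km


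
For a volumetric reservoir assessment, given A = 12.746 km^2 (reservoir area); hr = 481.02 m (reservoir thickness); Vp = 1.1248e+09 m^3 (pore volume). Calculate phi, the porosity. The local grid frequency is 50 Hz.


phi = Vp / (A * 1e6 * hr)
phi = 1.1248e+09 / (12.746 * 1e6 * 481.02)
phi = 0.18346


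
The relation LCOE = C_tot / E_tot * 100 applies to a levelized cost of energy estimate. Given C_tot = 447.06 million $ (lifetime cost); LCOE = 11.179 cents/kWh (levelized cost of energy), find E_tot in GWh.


E_tot = C_tot / LCOE * 100
E_tot = 447.06 / 11.179 * 100
E_tot = 3999.1 GWh


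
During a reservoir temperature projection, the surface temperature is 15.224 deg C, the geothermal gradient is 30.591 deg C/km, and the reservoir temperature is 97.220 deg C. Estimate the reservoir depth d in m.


d = (T_res - T_surf) / grad * 1000
d = (97.220 - 15.224) / 30.591 * 1000
d = 2680.4 m


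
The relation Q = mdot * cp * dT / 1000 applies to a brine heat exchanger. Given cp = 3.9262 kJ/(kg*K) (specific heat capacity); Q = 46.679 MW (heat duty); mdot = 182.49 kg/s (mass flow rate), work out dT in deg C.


dT = Q * 1000 / (mdot * cp)
dT = 46.679 * 1000 / (182.49 * 3.9262)
dT = 65.14934 K
Convert (temperature difference, 1 K = 1 deg C): 65.14934 K = 65.14934 deg C
dT = 65.149 deg C


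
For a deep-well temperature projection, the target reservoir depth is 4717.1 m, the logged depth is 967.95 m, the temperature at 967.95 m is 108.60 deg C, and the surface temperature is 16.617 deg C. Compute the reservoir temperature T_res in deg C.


Step 1: grad = (T_d1 - T_surf)/d1 * 1000 = (108.6 - 16.617)/967.95 * 1000 = 95.02867 deg C/km
Step 2: T_res = T_surf + grad*d2/1000 = 16.617 + 95.02867*4717.1/1000 = 464.88 deg C
T_res = 464.88 deg C


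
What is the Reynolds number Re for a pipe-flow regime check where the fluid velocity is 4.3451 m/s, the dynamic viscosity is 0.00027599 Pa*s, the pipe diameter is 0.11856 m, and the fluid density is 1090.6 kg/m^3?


Re = rho * vel * D / mu
Re = 1090.6 * 4.3451 * 0.11856 / 0.00027599
Re = 2.0357e+06


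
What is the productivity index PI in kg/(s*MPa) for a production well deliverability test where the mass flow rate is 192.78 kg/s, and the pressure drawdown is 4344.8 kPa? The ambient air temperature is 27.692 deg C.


PI = mdot * 1000 / dP
PI = 192.78 * 1000 / 4344.8
PI = 44.370 kg/(s*MPa)


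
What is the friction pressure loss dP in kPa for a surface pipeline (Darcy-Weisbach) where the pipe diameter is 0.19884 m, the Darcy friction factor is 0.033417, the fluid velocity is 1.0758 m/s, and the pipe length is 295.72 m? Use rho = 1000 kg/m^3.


dP = f * (L/D) * (rho*vel^2/2) / 1000
dP = 0.033417 * (295.72/0.19884) * (1000*1.0758^2/2) / 1000
dP = 28.759 kPa


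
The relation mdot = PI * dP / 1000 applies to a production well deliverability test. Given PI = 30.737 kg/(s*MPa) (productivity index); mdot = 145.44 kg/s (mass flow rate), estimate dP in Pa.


dP = mdot * 1000 / PI
dP = 145.44 * 1000 / 30.737
dP = 4731.757 kPa
Convert: 4731.757 kPa * 1000.0 = 4.7318e+06 Pa
dP = 4.7318e+06 Pa


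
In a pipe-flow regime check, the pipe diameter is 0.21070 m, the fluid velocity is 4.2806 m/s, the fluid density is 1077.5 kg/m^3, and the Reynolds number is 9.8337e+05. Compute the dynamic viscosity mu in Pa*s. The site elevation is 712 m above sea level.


mu = rho * vel * D / Re
mu = 1077.5 * 4.2806 * 0.21070 / 9.8337e+05
mu = 0.00098826 Pa*s


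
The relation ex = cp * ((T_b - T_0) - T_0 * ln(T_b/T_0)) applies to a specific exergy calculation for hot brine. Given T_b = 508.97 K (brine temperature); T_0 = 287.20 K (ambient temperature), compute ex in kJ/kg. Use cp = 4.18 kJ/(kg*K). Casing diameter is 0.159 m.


ex = cp * ((T_b - T_0) - T_0 * ln(T_b/T_0))
ex = 4.18 * ((508.97 - 287.20) - 287.20 * ln(508.97/287.20))
ex = 240.06 kJ/kg


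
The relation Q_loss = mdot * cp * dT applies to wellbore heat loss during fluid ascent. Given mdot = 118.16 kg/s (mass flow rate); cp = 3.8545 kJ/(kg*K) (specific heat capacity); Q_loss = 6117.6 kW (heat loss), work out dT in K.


dT = Q_loss / (mdot * cp)
dT = 6117.6 / (118.16 * 3.8545)
dT = 13.432 K


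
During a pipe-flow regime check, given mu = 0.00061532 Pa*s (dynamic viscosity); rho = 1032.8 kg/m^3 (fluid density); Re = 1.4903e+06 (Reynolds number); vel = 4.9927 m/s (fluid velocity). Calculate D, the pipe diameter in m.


D = Re * mu / (rho * vel)
D = 1.4903e+06 * 0.00061532 / (1032.8 * 4.9927)
D = 0.17784 m


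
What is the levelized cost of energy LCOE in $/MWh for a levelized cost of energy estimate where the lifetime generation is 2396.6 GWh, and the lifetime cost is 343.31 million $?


LCOE = C_tot / E_tot * 100
LCOE = 343.31 / 2396.6 * 100
LCOE = 14.32488 cents/kWh
Convert: 14.32488 cents/kWh * 10.0 = 143.25 $/MWh
LCOE = 143.25 $/MWh


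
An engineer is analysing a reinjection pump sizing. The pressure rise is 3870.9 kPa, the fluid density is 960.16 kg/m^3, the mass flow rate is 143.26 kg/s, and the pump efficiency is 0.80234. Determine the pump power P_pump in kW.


P_pump = mdot * dP / (rho * eta)
P_pump = 143.26 * 3870.9 / (960.16 * 0.80234)
P_pump = 719.84 kW


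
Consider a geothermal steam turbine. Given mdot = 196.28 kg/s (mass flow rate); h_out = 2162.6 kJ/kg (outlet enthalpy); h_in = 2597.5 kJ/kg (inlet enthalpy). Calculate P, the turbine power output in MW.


P = mdot * (h_in - h_out) / 1000
P = 196.28 * (2597.5 - 2162.6) / 1000
P = 85.362 MW


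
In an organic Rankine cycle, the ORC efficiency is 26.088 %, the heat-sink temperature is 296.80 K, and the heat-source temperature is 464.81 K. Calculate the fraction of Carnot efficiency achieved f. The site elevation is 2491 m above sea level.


f = (eta_orc/100) / (1 - Tc/Th)
f = (26.088/100) / (1 - 296.80/464.81)
f = 0.72174


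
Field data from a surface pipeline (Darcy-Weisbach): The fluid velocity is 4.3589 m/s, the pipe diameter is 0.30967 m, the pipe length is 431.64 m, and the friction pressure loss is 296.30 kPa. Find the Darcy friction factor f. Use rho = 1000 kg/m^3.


f = dP*1000 / ((L/D)*(rho*vel^2/2))
f = 296.30*1000 / ((431.64/0.30967)*(1000*4.3589^2/2))
f = 0.022376


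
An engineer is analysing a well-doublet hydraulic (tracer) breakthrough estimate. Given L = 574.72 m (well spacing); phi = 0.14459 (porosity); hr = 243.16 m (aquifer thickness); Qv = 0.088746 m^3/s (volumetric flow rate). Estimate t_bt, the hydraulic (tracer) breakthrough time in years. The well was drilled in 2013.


t_bt = pi * hr * phi * L^2 / (3 * Qv) / (365.25*86400)
t_bt = pi * 243.16 * 0.14459 * 574.72^2 / (3 * 0.088746) / (365.25*86400)
t_bt = 4.3423 years


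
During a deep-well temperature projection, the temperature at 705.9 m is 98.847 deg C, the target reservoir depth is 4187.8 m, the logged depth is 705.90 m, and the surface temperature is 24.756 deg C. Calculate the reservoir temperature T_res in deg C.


Step 1: grad = (T_d1 - T_surf)/d1 * 1000 = (98.847 - 24.756)/705.9 * 1000 = 104.9596 deg C/km
Step 2: T_res = T_surf + grad*d2/1000 = 24.756 + 104.9596*4187.8/1000 = 464.31 deg C
T_res = 464.31 deg C


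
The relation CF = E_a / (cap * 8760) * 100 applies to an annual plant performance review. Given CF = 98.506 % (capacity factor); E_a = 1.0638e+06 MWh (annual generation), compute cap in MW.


cap = E_a / (CF/100 * 8760)
cap = 1.0638e+06 / (98.506/100 * 8760)
cap = 123.28 MW


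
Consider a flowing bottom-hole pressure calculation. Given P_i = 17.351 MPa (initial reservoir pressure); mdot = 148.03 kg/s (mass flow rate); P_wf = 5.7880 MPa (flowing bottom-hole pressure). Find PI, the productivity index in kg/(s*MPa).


PI = mdot / (P_i - P_wf)
PI = 148.03 / (17.351 - 5.7880)
PI = 12.802 kg/(s*MPa)


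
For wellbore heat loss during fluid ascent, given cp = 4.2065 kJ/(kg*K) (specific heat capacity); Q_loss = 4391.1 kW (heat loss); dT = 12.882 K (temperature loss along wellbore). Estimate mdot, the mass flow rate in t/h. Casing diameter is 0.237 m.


mdot = Q_loss / (cp * dT)
mdot = 4391.1 / (4.2065 * 12.882)
mdot = 81.03435 kg/s
Convert: 81.03435 kg/s * 3.6 = 291.72 t/h
mdot = 291.72 t/h


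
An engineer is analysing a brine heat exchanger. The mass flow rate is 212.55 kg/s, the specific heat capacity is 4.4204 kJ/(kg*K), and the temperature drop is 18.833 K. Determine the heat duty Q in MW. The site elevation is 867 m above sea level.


Q = mdot * cp * dT / 1000
Q = 212.55 * 4.4204 * 18.833 / 1000
Q = 17.695 MW


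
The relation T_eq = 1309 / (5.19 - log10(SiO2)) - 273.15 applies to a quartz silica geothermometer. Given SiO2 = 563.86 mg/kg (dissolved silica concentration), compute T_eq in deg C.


T_eq = 1309 / (5.19 - log10(SiO2)) - 273.15
T_eq = 1309 / (5.19 - log10(563.86)) - 273.15
T_eq = 263.58 deg C


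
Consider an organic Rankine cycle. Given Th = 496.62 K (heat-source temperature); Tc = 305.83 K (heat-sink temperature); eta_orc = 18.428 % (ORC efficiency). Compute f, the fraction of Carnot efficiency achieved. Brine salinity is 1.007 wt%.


f = (eta_orc/100) / (1 - Tc/Th)
f = (18.428/100) / (1 - 305.83/496.62)
f = 0.47967


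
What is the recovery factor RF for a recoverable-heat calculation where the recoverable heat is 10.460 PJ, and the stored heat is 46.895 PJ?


RF = Q_rec / Q_s
RF = 10.460 / 46.895
RF = 0.22305


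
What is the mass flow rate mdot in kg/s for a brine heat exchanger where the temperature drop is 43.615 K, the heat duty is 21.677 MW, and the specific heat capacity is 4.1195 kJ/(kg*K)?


mdot = Q * 1000 / (cp * dT)
mdot = 21.677 * 1000 / (4.1195 * 43.615)
mdot = 120.65 kg/s


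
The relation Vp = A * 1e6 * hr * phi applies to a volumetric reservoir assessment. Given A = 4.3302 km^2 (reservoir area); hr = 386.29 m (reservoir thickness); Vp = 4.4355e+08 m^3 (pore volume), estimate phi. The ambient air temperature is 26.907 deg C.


phi = Vp / (A * 1e6 * hr)
phi = 4.4355e+08 / (4.3302 * 1e6 * 386.29)
phi = 0.26517


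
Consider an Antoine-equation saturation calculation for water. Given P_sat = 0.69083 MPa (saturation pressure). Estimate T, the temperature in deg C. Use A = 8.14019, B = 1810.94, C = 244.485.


T = B / (A - log10(P_sat * 760 / 0.101325)) - C
T = 1810.94 / (8.14019 - log10(0.69083 * 760 / 0.101325)) - 244.485
T = 164.70 deg C


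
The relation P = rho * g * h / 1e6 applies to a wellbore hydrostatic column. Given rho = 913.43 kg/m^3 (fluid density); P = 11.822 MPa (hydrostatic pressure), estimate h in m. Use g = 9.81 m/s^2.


h = P * 1e6 / (g * rho)
h = 11.822 * 1e6 / (9.81 * 913.43)
h = 1319.3 m


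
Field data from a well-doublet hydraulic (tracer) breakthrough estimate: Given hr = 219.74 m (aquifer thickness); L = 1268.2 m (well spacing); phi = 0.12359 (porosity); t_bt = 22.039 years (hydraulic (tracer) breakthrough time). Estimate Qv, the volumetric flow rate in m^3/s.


Qv = pi*hr*phi*L^2 / (3*t_bt*365.25*86400)
Qv = pi*219.74*0.12359*1268.2^2 / (3*22.039*365.25*86400)
Qv = 0.065766 m^3/s


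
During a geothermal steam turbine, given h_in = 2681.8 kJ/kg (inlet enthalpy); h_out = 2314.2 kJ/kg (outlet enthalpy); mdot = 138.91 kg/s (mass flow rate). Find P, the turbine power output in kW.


P = mdot * (h_in - h_out) / 1000
P = 138.91 * (2681.8 - 2314.2) / 1000
P = 51.06332 MW
Convert: 51.06332 MW * 1000.0 = 51063 kW
P = 51063 kW


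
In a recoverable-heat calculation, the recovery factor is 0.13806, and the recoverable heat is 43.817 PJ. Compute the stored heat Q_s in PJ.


Q_s = Q_rec / RF
Q_s = 43.817 / 0.13806
Q_s = 317.38 PJ


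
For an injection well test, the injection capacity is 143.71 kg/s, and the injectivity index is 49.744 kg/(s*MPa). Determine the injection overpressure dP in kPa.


dP = mdot * 1000 / II
dP = 143.71 * 1000 / 49.744
dP = 2889.0 kPa


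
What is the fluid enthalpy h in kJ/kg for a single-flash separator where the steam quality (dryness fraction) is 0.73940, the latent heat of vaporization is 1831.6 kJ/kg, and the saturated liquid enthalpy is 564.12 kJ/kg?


h = hf + x * hfg
h = 564.12 + 0.73940 * 1831.6
h = 1918.4 kJ/kg


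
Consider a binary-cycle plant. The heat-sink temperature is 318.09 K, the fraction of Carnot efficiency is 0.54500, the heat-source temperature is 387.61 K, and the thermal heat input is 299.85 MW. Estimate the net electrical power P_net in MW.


Step 1: eta = (1 - Tc/Th)*f = (1 - 318.09/387.61)*0.545 = 0.09774877
Step 2: P_net = eta * Q_in = 0.09774877 * 299.85 = 29.310 MW
P_net = 29.310 MW


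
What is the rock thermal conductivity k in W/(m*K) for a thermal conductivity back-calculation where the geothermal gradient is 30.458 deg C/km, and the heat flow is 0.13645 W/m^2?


k = q / (grad / 1000)
k = 0.13645 / (30.458 / 1000)
k = 4.4799 W/(m*K)


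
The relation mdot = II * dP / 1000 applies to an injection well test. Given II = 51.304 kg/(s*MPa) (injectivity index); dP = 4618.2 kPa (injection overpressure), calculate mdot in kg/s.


mdot = II * dP / 1000
mdot = 51.304 * 4618.2 / 1000
mdot = 236.93 kg/s


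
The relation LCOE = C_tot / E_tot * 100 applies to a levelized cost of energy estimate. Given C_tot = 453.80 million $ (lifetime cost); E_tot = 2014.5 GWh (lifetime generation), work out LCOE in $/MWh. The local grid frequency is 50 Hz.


LCOE = C_tot / E_tot * 100
LCOE = 453.80 / 2014.5 * 100
LCOE = 22.52668 cents/kWh
Convert: 22.52668 cents/kWh * 10.0 = 225.27 $/MWh
LCOE = 225.27 $/MWh


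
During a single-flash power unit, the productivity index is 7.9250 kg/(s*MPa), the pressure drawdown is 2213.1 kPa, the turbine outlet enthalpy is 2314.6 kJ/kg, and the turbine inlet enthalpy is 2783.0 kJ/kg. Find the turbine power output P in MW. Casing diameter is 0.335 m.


Step 1: mdot = PI * dP / 1000 = 7.925 * 2213.1 / 1000 = 17.53882 kg/s
Step 2: P = mdot*(h_in - h_out)/1000 = 17.53882*(2783.0 - 2314.6)/1000 = 8.2152 MW
P = 8.2152 MW


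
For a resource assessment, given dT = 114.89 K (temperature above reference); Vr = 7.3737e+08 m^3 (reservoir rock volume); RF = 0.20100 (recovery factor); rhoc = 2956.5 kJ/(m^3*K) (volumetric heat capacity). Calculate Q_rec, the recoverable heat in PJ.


Step 1: Q_s = Vr*rhoc*dT/1e12 = 7.3737e+08*2956.5*114.89/1e12 = 250.4642 PJ
Step 2: Q_rec = Q_s * RF = 250.4642 * 0.201 = 50.343 PJ
Q_rec = 50.343 PJ


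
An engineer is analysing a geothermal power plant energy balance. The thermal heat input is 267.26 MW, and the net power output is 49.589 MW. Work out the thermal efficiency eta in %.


eta = W_net / Q_in * 100
eta = 49.589 / 267.26 * 100
eta = 18.555 %


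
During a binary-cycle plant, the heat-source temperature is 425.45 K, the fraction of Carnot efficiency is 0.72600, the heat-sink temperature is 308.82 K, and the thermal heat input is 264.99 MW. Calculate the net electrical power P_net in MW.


Step 1: eta = (1 - Tc/Th)*f = (1 - 308.82/425.45)*0.726 = 0.1990208
Step 2: P_net = eta * Q_in = 0.1990208 * 264.99 = 52.739 MW
P_net = 52.739 MW


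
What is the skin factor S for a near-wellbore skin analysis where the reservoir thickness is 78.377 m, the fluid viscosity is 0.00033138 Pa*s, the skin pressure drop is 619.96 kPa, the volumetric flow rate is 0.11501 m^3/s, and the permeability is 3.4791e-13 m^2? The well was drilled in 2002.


S = dP_s * 1000 * 2*pi*k*hr / (q*mu)
S = 619.96 * 1000 * 2*pi*3.4791e-13*78.377 / (0.11501*0.00033138)
S = 2.7870


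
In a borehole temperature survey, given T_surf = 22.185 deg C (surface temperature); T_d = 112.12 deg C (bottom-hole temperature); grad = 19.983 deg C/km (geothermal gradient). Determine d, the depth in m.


d = (T_d - T_surf) / grad * 1000
d = (112.12 - 22.185) / 19.983 * 1000
d = 4500.6 m


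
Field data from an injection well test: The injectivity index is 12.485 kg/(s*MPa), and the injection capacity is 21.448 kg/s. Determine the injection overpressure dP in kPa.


dP = mdot * 1000 / II
dP = 21.448 * 1000 / 12.485
dP = 1717.9 kPa


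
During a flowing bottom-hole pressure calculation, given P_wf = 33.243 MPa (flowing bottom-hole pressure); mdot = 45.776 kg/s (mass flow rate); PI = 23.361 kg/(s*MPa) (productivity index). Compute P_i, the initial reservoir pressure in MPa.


P_i = P_wf + mdot / PI
P_i = 33.243 + 45.776 / 23.361
P_i = 35.203 MPa


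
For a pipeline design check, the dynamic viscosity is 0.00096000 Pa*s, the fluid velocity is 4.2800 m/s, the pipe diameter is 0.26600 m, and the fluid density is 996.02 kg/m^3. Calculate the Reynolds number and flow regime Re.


Step 1: Re = rho*vel*D/mu = 996.02*4.28*0.266/0.00096 = 1.1812e+06
Step 2: Re = 1.1812e+06 > 4000, so flow is turbulent.
Re = 1.1812e+06 (turbulent)


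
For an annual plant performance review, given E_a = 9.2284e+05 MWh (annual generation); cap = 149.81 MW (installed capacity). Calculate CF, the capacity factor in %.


CF = E_a / (cap * 8760) * 100
CF = 9.2284e+05 / (149.81 * 8760) * 100
CF = 70.320 %


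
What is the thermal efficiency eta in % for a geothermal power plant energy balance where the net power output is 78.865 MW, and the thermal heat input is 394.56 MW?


eta = W_net / Q_in * 100
eta = 78.865 / 394.56 * 100
eta = 19.988 %


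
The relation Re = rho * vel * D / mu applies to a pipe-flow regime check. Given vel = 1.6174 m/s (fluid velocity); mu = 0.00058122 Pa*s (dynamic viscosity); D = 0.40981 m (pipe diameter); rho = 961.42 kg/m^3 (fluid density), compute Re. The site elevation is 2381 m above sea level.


Re = rho * vel * D / mu
Re = 961.42 * 1.6174 * 0.40981 / 0.00058122
Re = 1.0964e+06


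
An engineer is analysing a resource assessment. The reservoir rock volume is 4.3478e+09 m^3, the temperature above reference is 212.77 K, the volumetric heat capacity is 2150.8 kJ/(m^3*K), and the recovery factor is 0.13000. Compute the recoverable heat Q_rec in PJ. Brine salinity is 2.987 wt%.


Step 1: Q_s = Vr*rhoc*dT/1e12 = 4.3478e+09*2150.8*212.77/1e12 = 1989.665 PJ
Step 2: Q_rec = Q_s * RF = 1989.665 * 0.13 = 258.66 PJ
Q_rec = 258.66 PJ


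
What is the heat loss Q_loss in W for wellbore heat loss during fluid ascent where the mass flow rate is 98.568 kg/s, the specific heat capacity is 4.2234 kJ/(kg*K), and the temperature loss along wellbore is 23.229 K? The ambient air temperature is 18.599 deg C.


Q_loss = mdot * cp * dT
Q_loss = 98.568 * 4.2234 * 23.229
Q_loss = 9670.049 kW
Convert: 9670.049 kW * 1000.0 = 9.6700e+06 W
Q_loss = 9.6700e+06 W


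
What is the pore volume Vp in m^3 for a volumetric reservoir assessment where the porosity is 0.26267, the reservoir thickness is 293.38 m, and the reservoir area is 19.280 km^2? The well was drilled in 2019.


Vp = A * 1e6 * hr * phi
Vp = 19.280 * 1e6 * 293.38 * 0.26267
Vp = 1.4858e+09 m^3


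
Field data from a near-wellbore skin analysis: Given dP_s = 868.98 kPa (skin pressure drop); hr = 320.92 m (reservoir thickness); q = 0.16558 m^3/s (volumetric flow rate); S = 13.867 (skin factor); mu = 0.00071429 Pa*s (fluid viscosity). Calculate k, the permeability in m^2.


k = S*q*mu / (2*pi*dP_s*1000*hr)
k = 13.867*0.16558*0.00071429 / (2*pi*868.98*1000*320.92)
k = 9.3601e-13 m^2


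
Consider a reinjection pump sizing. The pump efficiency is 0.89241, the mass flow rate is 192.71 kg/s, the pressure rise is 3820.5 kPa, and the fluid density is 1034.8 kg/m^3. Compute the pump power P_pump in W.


P_pump = mdot * dP / (rho * eta)
P_pump = 192.71 * 3820.5 / (1034.8 * 0.89241)
P_pump = 797.2667 kW
Convert: 797.2667 kW * 1000.0 = 7.9727e+05 W
P_pump = 7.9727e+05 W


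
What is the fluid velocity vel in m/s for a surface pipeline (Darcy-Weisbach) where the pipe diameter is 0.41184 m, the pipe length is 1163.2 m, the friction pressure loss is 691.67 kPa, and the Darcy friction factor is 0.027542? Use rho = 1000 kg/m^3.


vel = sqrt(dP*1000*2*D / (f*L*rho))
vel = sqrt(691.67*1000*2*0.41184 / (0.027542*1163.2*1000))
vel = 4.2170 m/s


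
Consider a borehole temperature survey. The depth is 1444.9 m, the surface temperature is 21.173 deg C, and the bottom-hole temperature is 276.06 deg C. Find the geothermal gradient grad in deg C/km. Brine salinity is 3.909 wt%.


grad = (T_d - T_surf) / d * 1000
grad = (276.06 - 21.173) / 1444.9 * 1000
grad = 176.40 deg C/km


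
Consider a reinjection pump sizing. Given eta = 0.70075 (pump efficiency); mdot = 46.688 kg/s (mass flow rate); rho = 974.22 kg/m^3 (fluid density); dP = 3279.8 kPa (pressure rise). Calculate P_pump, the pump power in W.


P_pump = mdot * dP / (rho * eta)
P_pump = 46.688 * 3279.8 / (974.22 * 0.70075)
P_pump = 224.3017 kW
Convert: 224.3017 kW * 1000.0 = 2.2430e+05 W
P_pump = 2.2430e+05 W


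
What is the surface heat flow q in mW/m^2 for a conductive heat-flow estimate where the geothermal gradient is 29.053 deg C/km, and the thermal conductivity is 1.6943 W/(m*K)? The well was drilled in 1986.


q = k * grad / 1000
q = 1.6943 * 29.053 / 1000
q = 0.04922450 W/m^2
Convert: 0.04922450 W/m^2 * 1000.0 = 49.224 mW/m^2
q = 49.224 mW/m^2


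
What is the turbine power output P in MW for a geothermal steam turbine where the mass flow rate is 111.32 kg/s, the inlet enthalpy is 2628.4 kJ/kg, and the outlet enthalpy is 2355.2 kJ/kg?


P = mdot * (h_in - h_out) / 1000
P = 111.32 * (2628.4 - 2355.2) / 1000
P = 30.413 MW


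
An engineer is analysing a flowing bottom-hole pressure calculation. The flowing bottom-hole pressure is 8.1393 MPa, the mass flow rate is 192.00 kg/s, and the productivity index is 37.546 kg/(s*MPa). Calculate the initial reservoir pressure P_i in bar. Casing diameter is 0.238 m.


P_i = P_wf + mdot / PI
P_i = 8.1393 + 192.00 / 37.546
P_i = 13.25303 MPa
Convert: 13.25303 MPa * 10.0 = 132.53 bar
P_i = 132.53 bar


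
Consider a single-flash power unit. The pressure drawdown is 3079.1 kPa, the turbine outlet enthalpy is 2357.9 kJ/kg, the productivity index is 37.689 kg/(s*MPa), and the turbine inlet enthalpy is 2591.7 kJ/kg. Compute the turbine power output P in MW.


Step 1: mdot = PI * dP / 1000 = 37.689 * 3079.1 / 1000 = 116.0482 kg/s
Step 2: P = mdot*(h_in - h_out)/1000 = 116.0482*(2591.7 - 2357.9)/1000 = 27.132 MW
P = 27.132 MW


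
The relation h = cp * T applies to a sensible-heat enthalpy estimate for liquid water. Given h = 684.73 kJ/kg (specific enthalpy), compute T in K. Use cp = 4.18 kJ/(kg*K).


T = h / cp
T = 684.73 / 4.18
T = 163.8110 deg C
Convert to K: 163.8110 + 273.15 = 436.96 K
T = 436.96 K


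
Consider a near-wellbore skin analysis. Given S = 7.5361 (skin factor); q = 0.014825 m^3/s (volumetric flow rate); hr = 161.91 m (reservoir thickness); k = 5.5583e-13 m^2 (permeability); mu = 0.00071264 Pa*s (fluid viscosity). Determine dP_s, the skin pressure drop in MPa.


dP_s = S * q * mu / (2*pi*k*hr) / 1000
dP_s = 7.5361 * 0.014825 * 0.00071264 / (2*pi*5.5583e-13*161.91) / 1000
dP_s = 140.8043 kPa
Convert: 140.8043 kPa * 0.001 = 0.14080 MPa
dP_s = 0.14080 MPa


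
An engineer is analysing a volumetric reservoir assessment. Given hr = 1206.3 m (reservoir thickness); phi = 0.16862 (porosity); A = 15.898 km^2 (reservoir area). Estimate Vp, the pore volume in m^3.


Vp = A * 1e6 * hr * phi
Vp = 15.898 * 1e6 * 1206.3 * 0.16862
Vp = 3.2338e+09 m^3


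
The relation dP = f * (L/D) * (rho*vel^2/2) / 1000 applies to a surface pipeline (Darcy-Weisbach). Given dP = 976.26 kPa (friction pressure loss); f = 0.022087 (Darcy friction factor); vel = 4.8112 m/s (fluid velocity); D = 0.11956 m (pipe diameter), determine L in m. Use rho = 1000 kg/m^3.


L = dP*1000*D / (f*rho*vel^2/2)
L = 976.26*1000*0.11956 / (0.022087*1000*4.8112^2/2)
L = 456.60 m


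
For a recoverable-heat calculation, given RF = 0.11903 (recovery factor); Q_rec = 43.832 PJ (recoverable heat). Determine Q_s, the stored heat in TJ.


Q_s = Q_rec / RF
Q_s = 43.832 / 0.11903
Q_s = 368.2433 PJ
Convert: 368.2433 PJ * 1000.0 = 3.6824e+05 TJ
Q_s = 3.6824e+05 TJ


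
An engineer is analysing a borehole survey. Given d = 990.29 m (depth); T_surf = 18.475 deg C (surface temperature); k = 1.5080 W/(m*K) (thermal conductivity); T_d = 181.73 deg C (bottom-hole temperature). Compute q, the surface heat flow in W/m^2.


Step 1: grad = (T_d - T_surf)/d * 1000 = (181.73 - 18.475)/990.29 * 1000 = 164.8557 deg C/km
Step 2: q = k * grad / 1000 = 1.508 * 164.8557 / 1000 = 0.24860 W/m^2
q = 0.24860 W/m^2


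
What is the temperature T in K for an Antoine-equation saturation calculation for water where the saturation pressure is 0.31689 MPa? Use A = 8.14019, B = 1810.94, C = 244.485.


T = B / (A - log10(P_sat * 760 / 0.101325)) - C
T = 1810.94 / (8.14019 - log10(0.31689 * 760 / 0.101325)) - 244.485
T = 135.6304 deg C
Convert to K: 135.6304 + 273.15 = 408.78 K
T = 408.78 K


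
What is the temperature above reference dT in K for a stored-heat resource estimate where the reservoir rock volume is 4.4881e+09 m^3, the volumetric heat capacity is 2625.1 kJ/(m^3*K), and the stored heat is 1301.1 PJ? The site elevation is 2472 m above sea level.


dT = Q_s * 1e12 / (Vr * rhoc)
dT = 1301.1 * 1e12 / (4.4881e+09 * 2625.1)
dT = 110.43 K


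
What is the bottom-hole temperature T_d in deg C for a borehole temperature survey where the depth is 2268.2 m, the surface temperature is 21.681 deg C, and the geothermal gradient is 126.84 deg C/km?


T_d = T_surf + grad * d / 1000
T_d = 21.681 + 126.84 * 2268.2 / 1000
T_d = 309.38 deg C


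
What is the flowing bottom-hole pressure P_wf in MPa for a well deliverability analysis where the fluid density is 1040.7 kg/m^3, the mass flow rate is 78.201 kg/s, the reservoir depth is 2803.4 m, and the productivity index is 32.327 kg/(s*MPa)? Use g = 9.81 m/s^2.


Step 1: P_i = rho*g*h/1e6 = 1040.7*9.81*2803.4/1e6 = 28.62066 MPa
Step 2: P_wf = P_i - mdot/PI = 28.62066 - 78.201/32.327 = 26.202 MPa
P_wf = 26.202 MPa


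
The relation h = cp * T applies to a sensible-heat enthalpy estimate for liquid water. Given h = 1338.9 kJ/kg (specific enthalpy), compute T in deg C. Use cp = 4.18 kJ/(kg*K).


T = h / cp
T = 1338.9 / 4.18
T = 320.31 deg C


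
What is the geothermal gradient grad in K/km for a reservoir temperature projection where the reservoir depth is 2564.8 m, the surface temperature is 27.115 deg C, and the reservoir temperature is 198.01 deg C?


grad = (T_res - T_surf) / d * 1000
grad = (198.01 - 27.115) / 2564.8 * 1000
grad = 66.63093 deg C/km
Convert: 66.63093 deg C/km * 1.0 = 66.631 K/km
grad = 66.631 K/km


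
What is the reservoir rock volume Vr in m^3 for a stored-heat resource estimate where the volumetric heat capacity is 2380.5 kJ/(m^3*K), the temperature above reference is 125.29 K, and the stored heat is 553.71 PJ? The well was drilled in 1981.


Vr = Q_s * 1e12 / (rhoc * dT)
Vr = 553.71 * 1e12 / (2380.5 * 125.29)
Vr = 1.8565e+09 m^3


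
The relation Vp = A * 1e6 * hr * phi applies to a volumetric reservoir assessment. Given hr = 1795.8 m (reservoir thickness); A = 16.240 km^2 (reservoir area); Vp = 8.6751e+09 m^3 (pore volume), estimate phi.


phi = Vp / (A * 1e6 * hr)
phi = 8.6751e+09 / (16.240 * 1e6 * 1795.8)
phi = 0.29746


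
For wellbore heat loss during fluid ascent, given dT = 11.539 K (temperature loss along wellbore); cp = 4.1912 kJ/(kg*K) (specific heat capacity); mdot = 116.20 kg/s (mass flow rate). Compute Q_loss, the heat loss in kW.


Q_loss = mdot * cp * dT
Q_loss = 116.20 * 4.1912 * 11.539
Q_loss = 5619.7 kW


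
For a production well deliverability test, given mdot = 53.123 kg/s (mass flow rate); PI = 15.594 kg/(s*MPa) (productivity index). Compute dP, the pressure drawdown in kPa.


dP = mdot * 1000 / PI
dP = 53.123 * 1000 / 15.594
dP = 3406.6 kPa


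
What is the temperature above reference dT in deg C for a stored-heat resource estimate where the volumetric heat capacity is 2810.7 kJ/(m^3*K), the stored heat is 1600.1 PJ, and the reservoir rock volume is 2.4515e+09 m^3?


dT = Q_s * 1e12 / (Vr * rhoc)
dT = 1600.1 * 1e12 / (2.4515e+09 * 2810.7)
dT = 232.2206 K
Convert (temperature difference, 1 K = 1 deg C): 232.2206 K = 232.2206 deg C
dT = 232.22 deg C


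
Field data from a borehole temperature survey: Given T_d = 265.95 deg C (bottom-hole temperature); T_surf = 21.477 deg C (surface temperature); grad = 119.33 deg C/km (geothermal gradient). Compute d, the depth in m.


d = (T_d - T_surf) / grad * 1000
d = (265.95 - 21.477) / 119.33 * 1000
d = 2048.7 m


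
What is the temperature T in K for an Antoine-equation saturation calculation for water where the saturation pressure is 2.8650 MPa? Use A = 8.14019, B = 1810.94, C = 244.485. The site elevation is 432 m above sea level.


T = B / (A - log10(P_sat * 760 / 0.101325)) - C
T = 1810.94 / (8.14019 - log10(2.8650 * 760 / 0.101325)) - 244.485
T = 231.0809 deg C
Convert to K: 231.0809 + 273.15 = 504.23 K
T = 504.23 K


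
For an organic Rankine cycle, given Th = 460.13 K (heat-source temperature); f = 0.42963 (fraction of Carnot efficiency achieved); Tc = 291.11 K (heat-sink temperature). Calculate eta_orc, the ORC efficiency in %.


eta_orc = (1 - Tc/Th) * f * 100
eta_orc = (1 - 291.11/460.13) * 0.42963 * 100
eta_orc = 15.782 %


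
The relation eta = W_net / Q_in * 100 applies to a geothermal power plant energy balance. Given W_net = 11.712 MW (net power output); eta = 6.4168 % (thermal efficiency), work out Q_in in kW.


Q_in = W_net / (eta / 100)
Q_in = 11.712 / (6.4168 / 100)
Q_in = 182.5209 MW
Convert: 182.5209 MW * 1000.0 = 1.8252e+05 kW
Q_in = 1.8252e+05 kW


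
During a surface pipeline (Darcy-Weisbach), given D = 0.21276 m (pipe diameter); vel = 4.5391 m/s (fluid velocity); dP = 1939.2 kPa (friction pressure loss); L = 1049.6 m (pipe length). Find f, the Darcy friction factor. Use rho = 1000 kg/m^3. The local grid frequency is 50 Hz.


f = dP*1000 / ((L/D)*(rho*vel^2/2))
f = 1939.2*1000 / ((1049.6/0.21276)*(1000*4.5391^2/2))
f = 0.038157


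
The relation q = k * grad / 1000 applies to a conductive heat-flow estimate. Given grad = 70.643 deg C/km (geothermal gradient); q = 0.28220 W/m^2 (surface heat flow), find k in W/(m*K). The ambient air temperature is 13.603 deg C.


k = q * 1000 / grad
k = 0.28220 * 1000 / 70.643
k = 3.9947 W/(m*K)


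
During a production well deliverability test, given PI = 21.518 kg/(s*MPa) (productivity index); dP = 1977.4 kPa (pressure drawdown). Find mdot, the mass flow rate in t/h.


mdot = PI * dP / 1000
mdot = 21.518 * 1977.4 / 1000
mdot = 42.54969 kg/s
Convert: 42.54969 kg/s * 3.6 = 153.18 t/h
mdot = 153.18 t/h


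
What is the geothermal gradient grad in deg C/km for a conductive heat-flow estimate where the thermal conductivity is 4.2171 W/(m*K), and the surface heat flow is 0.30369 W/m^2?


grad = q * 1000 / k
grad = 0.30369 * 1000 / 4.2171
grad = 72.014 deg C/km


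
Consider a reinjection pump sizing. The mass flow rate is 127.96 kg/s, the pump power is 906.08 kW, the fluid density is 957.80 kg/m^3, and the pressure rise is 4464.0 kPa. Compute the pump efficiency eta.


eta = mdot * dP / (rho * P_pump)
eta = 127.96 * 4464.0 / (957.80 * 906.08)
eta = 0.65820


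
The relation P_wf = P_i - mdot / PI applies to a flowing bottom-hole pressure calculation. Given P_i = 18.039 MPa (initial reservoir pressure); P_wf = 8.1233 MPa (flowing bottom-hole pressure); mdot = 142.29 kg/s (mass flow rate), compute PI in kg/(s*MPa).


PI = mdot / (P_i - P_wf)
PI = 142.29 / (18.039 - 8.1233)
PI = 14.350 kg/(s*MPa)


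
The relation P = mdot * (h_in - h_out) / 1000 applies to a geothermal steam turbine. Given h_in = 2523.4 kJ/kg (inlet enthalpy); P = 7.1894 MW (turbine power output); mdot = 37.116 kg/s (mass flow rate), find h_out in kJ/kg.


h_out = h_in - P * 1000 / mdot
h_out = 2523.4 - 7.1894 * 1000 / 37.116
h_out = 2329.7 kJ/kg


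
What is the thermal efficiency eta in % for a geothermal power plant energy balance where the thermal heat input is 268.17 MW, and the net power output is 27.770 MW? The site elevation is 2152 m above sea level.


eta = W_net / Q_in * 100
eta = 27.770 / 268.17 * 100
eta = 10.355 %


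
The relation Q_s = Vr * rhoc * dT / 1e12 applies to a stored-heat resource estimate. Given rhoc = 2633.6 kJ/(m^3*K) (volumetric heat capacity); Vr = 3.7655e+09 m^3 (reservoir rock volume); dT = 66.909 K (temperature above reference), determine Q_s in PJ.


Q_s = Vr * rhoc * dT / 1e12
Q_s = 3.7655e+09 * 2633.6 * 66.909 / 1e12
Q_s = 663.52 PJ


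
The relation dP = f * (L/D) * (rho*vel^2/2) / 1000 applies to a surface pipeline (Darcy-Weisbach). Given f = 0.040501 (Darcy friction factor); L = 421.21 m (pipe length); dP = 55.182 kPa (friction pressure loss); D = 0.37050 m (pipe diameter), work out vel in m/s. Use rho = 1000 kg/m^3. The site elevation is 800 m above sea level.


vel = sqrt(dP*1000*2*D / (f*L*rho))
vel = sqrt(55.182*1000*2*0.37050 / (0.040501*421.21*1000))
vel = 1.5482 m/s


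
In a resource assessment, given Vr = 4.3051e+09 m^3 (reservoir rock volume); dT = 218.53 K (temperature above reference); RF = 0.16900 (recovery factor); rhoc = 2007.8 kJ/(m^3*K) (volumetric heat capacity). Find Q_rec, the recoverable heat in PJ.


Step 1: Q_s = Vr*rhoc*dT/1e12 = 4.3051e+09*2007.8*218.53/1e12 = 1888.925 PJ
Step 2: Q_rec = Q_s * RF = 1888.925 * 0.169 = 319.23 PJ
Q_rec = 319.23 PJ


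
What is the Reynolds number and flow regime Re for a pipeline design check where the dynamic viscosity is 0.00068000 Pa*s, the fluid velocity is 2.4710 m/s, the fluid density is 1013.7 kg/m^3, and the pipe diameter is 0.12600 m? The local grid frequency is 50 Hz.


Step 1: Re = rho*vel*D/mu = 1013.7*2.471*0.126/0.00068 = 4.6413e+05
Step 2: Re = 4.6413e+05 > 4000, so flow is turbulent.
Re = 4.6413e+05 (turbulent)


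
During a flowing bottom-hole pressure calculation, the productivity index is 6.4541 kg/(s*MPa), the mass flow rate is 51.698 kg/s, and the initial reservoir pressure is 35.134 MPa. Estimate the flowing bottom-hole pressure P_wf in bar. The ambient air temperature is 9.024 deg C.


P_wf = P_i - mdot / PI
P_wf = 35.134 - 51.698 / 6.4541
P_wf = 27.12390 MPa
Convert: 27.12390 MPa * 10.0 = 271.24 bar
P_wf = 271.24 bar


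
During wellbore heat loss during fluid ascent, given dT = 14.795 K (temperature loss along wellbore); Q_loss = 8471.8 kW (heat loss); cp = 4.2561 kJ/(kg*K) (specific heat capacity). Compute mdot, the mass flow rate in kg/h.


mdot = Q_loss / (cp * dT)
mdot = 8471.8 / (4.2561 * 14.795)
mdot = 134.5392 kg/s
Convert: 134.5392 kg/s * 3600.0 = 4.8434e+05 kg/h
mdot = 4.8434e+05 kg/h


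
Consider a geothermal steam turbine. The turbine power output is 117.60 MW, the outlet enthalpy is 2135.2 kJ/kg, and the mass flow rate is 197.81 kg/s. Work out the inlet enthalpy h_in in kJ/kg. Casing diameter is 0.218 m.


h_in = h_out + P * 1000 / mdot
h_in = 2135.2 + 117.60 * 1000 / 197.81
h_in = 2729.7 kJ/kg


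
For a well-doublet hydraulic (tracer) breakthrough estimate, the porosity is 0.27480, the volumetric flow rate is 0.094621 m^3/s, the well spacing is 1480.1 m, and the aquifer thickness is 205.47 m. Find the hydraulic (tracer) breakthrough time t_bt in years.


t_bt = pi * hr * phi * L^2 / (3 * Qv) / (365.25*86400)
t_bt = pi * 205.47 * 0.27480 * 1480.1^2 / (3 * 0.094621) / (365.25*86400)
t_bt = 43.379 years


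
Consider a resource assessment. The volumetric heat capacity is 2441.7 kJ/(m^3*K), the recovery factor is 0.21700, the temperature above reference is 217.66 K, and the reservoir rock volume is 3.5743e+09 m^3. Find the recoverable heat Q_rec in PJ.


Step 1: Q_s = Vr*rhoc*dT/1e12 = 3.5743e+09*2441.7*217.66/1e12 = 1899.599 PJ
Step 2: Q_rec = Q_s * RF = 1899.599 * 0.217 = 412.21 PJ
Q_rec = 412.21 PJ


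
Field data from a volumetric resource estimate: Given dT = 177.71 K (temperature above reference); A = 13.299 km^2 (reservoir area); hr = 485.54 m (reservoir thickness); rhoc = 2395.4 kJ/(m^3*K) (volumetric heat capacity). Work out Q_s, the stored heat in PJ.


Step 1: Vr = A*1e6*hr = 13.299*1e6*485.54 = 6.457196e+09 m^3
Step 2: Q_s = Vr*rhoc*dT/1e12 = 6.457196e+09*2395.4*177.71/1e12 = 2748.7 PJ
Q_s = 2748.7 PJ


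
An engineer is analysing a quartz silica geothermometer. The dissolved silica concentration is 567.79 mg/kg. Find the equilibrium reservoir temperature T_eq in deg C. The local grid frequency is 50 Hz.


T_eq = 1309 / (5.19 - log10(SiO2)) - 273.15
T_eq = 1309 / (5.19 - log10(567.79)) - 273.15
T_eq = 264.25 deg C


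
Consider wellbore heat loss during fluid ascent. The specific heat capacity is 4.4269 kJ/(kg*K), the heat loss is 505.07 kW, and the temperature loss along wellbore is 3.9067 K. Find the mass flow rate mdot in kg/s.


mdot = Q_loss / (cp * dT)
mdot = 505.07 / (4.4269 * 3.9067)
mdot = 29.204 kg/s


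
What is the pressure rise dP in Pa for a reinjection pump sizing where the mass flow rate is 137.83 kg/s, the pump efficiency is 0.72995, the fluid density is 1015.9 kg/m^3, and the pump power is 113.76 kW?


dP = P_pump * rho * eta / mdot
dP = 113.76 * 1015.9 * 0.72995 / 137.83
dP = 612.0542 kPa
Convert: 612.0542 kPa * 1000.0 = 6.1205e+05 Pa
dP = 6.1205e+05 Pa


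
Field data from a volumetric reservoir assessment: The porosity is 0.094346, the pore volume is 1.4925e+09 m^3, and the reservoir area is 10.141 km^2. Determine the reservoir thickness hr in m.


hr = Vp / (A * 1e6 * phi)
hr = 1.4925e+09 / (10.141 * 1e6 * 0.094346)
hr = 1559.9 m


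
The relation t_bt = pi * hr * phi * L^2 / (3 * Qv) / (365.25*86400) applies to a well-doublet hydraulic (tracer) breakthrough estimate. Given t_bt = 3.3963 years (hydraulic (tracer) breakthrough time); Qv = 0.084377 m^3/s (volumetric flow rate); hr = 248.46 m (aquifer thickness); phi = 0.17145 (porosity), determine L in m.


L = sqrt(t_bt*365.25*86400*3*Qv / (pi*hr*phi))
L = sqrt(3.3963*365.25*86400*3*0.084377 / (pi*248.46*0.17145))
L = 450.25 m


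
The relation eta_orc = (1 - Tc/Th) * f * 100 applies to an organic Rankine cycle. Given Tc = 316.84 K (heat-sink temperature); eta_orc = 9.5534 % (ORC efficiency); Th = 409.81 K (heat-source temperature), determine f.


f = (eta_orc/100) / (1 - Tc/Th)
f = (9.5534/100) / (1 - 316.84/409.81)
f = 0.42111


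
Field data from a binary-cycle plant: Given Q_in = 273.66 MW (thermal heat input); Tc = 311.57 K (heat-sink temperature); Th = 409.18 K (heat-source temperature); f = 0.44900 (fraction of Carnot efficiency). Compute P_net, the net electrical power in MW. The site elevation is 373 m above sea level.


Step 1: eta = (1 - Tc/Th)*f = (1 - 311.57/409.18)*0.449 = 0.1071091
Step 2: P_net = eta * Q_in = 0.1071091 * 273.66 = 29.311 MW
P_net = 29.311 MW


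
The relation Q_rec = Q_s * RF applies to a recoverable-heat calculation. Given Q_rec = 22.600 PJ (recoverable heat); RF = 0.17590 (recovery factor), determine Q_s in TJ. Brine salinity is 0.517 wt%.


Q_s = Q_rec / RF
Q_s = 22.600 / 0.17590
Q_s = 128.4821 PJ
Convert: 128.4821 PJ * 1000.0 = 1.2848e+05 TJ
Q_s = 1.2848e+05 TJ


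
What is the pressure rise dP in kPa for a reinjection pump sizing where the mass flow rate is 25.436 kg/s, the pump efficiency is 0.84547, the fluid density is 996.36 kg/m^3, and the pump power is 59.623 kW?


dP = P_pump * rho * eta / mdot
dP = 59.623 * 996.36 * 0.84547 / 25.436
dP = 1974.6 kPa


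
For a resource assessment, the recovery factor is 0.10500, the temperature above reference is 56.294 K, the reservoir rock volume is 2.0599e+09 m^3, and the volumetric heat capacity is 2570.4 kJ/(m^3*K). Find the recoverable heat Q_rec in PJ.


Step 1: Q_s = Vr*rhoc*dT/1e12 = 2.0599e+09*2570.4*56.294/1e12 = 298.0636 PJ
Step 2: Q_rec = Q_s * RF = 298.0636 * 0.105 = 31.297 PJ
Q_rec = 31.297 PJ


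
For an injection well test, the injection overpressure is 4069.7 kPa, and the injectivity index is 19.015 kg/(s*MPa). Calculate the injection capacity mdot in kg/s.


mdot = II * dP / 1000
mdot = 19.015 * 4069.7 / 1000
mdot = 77.385 kg/s
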